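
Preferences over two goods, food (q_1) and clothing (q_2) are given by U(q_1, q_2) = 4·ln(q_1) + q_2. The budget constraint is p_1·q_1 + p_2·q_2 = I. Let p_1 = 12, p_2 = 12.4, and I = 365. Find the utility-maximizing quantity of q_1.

q_1* = 4.1333

Set MRS = p_1/p_2: (4/q_1)/1 = p_1/p_2.
So q_1*(p_1,p_2) = 4·p_2/p_1, independent of income; and q_2* = (I − 4·p_2)/p_2.
At the given prices: q_1* = 4·12.4/12 = 4.1333.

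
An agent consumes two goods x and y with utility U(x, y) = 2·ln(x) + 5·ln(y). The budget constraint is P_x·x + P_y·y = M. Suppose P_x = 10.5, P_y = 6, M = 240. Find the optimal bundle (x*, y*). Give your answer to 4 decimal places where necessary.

Tangency: MRS = (2/5)·y/x = P_x/P_y.
Rearranging, P_y·y = (5/2)·P_x·x. Substituting into the budget gives P_x·x·(1 + (5/2)) = M.
Demand: x*(P_x,P_y,M) = 2/7·M/P_x and y* = 5/7·M/P_y.
At P_x=10.5, P_y=6, M=240: x* = 2/7·240/10.5 = 6.5306, y* = 28.5714.

x* = 6.5306, y* = 28.5714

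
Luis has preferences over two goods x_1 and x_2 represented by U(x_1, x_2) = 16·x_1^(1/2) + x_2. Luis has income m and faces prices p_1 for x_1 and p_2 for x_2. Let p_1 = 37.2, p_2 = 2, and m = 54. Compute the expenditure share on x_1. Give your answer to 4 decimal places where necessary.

share on x_1 = 0.1274

MU_x_1 = 8/√x_1, MU_x_2 = 1. Tangency: 8/√x_1 = p_1/p_2.
Thus x_1* = (8·p_2/p_1)² — independent of m — with the rest of income spent on x_2.
Plugging in: x_1* = (8·2/37.2)² = 0.185, x_2* = 23.5591.
Expenditure on x_1: 37.2·0.185 = 6.8817; share = 0.1274.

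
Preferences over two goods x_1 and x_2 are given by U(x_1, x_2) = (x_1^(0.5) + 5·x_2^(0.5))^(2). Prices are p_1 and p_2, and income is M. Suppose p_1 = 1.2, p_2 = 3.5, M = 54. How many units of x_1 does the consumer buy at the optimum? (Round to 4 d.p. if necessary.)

MRS = MU_x_1/MU_x_2 = (1/5)·(x_2/x_1)^(0.5). Set equal to p_1/p_2.
Solve for the ratio: x_2/x_1 = [5·p_1/p_2]^(2).
With the ratio pinned down, the budget gives x_1* = M/(p_1 + p_2·(x_2/x_1)) and x_2* = (x_2/x_1)·x_1*.
Numerically x_2/x_1 = 2.938776, so x_1* = 54/(1.2 + 3.5·2.938776) = 4.7015.

x_1* = 4.7015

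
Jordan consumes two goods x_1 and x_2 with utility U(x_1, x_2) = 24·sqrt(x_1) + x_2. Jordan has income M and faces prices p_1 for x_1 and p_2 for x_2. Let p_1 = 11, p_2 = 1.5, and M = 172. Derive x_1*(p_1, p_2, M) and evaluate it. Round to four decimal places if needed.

x_1* = 2.6777

MU_x_1 = 12/√x_1, MU_x_2 = 1. Tangency: 12/√x_1 = p_1/p_2.
Thus x_1* = (12·p_2/p_1)² — independent of M — with the rest of income spent on x_2.
Plugging in: x_1* = (12·1.5/11)² = 2.6777.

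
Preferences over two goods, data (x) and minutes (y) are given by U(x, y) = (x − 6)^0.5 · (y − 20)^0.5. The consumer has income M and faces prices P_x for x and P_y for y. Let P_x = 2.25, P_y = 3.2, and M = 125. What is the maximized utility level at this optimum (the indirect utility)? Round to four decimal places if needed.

MRS = (y−20)/(x−6). Tangency with P_x/P_y gives y−20 = (P_x/P_y)·(x−6).
After buying the subsistence bundle (6, 20), a share 0.5 of the remaining income goes to x: x* = 6 + 0.5·(M − 6P_x − 20P_y)/P_x.
Discretionary income = 125 − 6·2.25 − 20·3.2 = 47.5; x* = 6 + 0.5·47.5/2.25 = 16.5556; y* = 20 + 0.5·47.5/3.2 = 27.4219.
Utility at the optimum: U(16.5556, 27.4219) = 8.8511.

V = 8.8511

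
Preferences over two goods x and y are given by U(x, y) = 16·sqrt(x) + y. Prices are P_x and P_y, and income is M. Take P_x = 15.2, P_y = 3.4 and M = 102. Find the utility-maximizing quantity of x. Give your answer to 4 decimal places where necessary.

MU_x = 8/√x, MU_y = 1. Tangency: 8/√x = P_x/P_y.
Thus x* = (8·P_y/P_x)² — independent of M — with the rest of income spent on y.
Plugging in: x* = (8·3.4/15.2)² = 3.2022.

x* = 3.2022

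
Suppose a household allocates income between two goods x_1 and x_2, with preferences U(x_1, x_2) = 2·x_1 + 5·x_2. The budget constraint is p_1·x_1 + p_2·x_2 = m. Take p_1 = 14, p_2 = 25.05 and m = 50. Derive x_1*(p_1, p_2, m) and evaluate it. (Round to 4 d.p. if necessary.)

Perfect substitutes: compare marginal utility per dollar. 2/p_1 vs 5/p_2 → 0.1429 vs 0.1996.
x_2 gives more utility per dollar, so spend all income on x_2: x_2* = m/p_2, x_1* = 0.
Numerically: x_1* = 0, x_2* = 1.996.

x_1* = 0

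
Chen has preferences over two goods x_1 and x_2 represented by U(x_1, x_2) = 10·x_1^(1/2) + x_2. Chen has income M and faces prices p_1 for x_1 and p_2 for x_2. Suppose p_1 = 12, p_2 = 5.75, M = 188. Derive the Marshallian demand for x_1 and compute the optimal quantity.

x_1* = 5.74

Thus x_1* = (5·p_2/p_1)² — independent of M — with the rest of income spent on x_2.
Plugging in: x_1* = (5·5.75/12)² = 5.74.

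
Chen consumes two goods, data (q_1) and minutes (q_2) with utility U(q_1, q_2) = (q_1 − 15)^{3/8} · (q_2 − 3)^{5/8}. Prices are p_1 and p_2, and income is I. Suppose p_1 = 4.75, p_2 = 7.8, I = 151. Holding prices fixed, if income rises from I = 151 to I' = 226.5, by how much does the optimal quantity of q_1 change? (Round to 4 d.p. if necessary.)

Δq_1* = 5.9605

Let q_1' = q_1−15, q_2' = q_2−3. MRS = (3/5)·q_2'/q_1' = p_1/p_2.
Substituting into the budget: q_1* = 15 + 0.375·(I − 15·p_1 − 3·p_2)/p_1, and q_2* = 3 + 0.625·(…)/p_2.
Discretionary income = 151 − 15·4.75 − 3·7.8 = 56.35; q_1* = 15 + 0.375·56.35/4.75 = 19.4487.
At I' = 226.5: q_1* = 25.4092. Change: 25.4092 − 19.4487 = 5.9605.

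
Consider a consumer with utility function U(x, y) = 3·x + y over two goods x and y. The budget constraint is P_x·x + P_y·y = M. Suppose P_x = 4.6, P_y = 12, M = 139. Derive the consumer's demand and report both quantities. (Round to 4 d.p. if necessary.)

Numerically: x* = 30.2174, y* = 0.

x* = 30.2174, y* = 0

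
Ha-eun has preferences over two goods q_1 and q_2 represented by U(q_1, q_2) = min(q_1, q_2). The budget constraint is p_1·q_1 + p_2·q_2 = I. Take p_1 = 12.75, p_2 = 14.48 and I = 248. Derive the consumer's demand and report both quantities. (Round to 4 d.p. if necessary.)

q_1* = 9.1076, q_2* = 9.1076

With perfect complements, no substitution: consume in ratio q_1:q_2 = 1:1.
Budget: p_1·q_1 + p_2·q_1 = I, so (p_1 + p_2)·q_1 = I.
Demand: q_1*(p_1,p_2,I) = I/(p_1 + p_2), q_2* = I/(p_1 + p_2).
Here 12.75 + 14.48 = 27.23, giving q_1* = 9.1076 and q_2* = 9.1076.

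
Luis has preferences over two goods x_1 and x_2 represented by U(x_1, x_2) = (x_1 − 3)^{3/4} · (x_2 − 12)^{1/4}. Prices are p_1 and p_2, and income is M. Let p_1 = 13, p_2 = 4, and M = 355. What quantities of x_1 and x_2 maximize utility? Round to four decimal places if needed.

x_1* = 18.4615, x_2* = 28.75

This is Cobb-Douglas in (x_1−3, x_2−12): tangency gives 0.75·p_2·(x_2−12) = 0.25·p_1·(x_1−3).
Substituting into the budget: x_1* = 3 + 0.75·(M − 3·p_1 − 12·p_2)/p_1, and x_2* = 12 + 0.25·(…)/p_2.
Discretionary income = 355 − 3·13 − 12·4 = 268; x_1* = 3 + 0.75·268/13 = 18.4615; x_2* = 12 + 0.25·268/4 = 28.75.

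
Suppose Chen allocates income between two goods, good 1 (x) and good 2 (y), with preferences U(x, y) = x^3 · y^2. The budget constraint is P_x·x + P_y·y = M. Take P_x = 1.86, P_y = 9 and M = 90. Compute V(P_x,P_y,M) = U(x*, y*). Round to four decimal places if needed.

V = 391527.6426

Tangency: MRS = (3/2)·y/x = P_x/P_y.
So 3·P_y·y = 2·P_x·x; combined with the budget, a share 0.6 of income goes to x.
Demand: x*(P_x,P_y,M) = 0.6·M/P_x and y* = 0.4·M/P_y.
At P_x=1.86, P_y=9, M=90: x* = 0.6·90/1.86 = 29.0323, y* = 4.
Utility at the optimum: U(29.0323, 4) = 391527.6426.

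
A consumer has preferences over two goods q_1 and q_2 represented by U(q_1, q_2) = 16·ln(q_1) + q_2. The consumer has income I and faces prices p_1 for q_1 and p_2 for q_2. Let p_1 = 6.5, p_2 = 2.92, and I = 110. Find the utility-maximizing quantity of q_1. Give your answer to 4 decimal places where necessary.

So q_1*(p_1,p_2) = 16·p_2/p_1, independent of income; and q_2* = (I − 16·p_2)/p_2.
At the given prices: q_1* = 16·2.92/6.5 = 7.1877.

q_1* = 7.1877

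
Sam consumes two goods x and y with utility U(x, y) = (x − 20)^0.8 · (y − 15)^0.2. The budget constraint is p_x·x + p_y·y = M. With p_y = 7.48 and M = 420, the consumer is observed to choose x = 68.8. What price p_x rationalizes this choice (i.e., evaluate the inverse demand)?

MRS = 4·(y−15)/(x−20). Tangency with p_x/p_y gives y−15 = (1/4)·(p_x/p_y)·(x−20).
Substituting into the budget: x* = 20 + 0.8·(M − 20·p_x − 15·p_y)/p_x, and y* = 15 + 0.2·(…)/p_y.
Set x* = 68.8 in the demand function and solve for p_x: p_x = 3.8.

p_x = 3.8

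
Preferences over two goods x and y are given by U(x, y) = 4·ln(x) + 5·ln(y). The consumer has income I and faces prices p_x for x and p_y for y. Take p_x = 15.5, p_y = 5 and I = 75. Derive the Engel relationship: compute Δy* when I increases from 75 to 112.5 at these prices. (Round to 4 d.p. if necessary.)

Tangency: MRS = (4/5)·y/x = p_x/p_y.
Rearranging, p_y·y = (5/4)·p_x·x. Substituting into the budget gives p_x·x·(1 + (5/4)) = I.
Demand: x*(p_x,p_y,I) = 4/9·I/p_x and y* = 5/9·I/p_y.
At p_x=15.5, p_y=5, I=75: y* = 5/9·75/5 = 8.3333.
At I' = 112.5: y* = 12.5. Change: 12.5 − 8.3333 = 4.1667.

Δy* = 4.1667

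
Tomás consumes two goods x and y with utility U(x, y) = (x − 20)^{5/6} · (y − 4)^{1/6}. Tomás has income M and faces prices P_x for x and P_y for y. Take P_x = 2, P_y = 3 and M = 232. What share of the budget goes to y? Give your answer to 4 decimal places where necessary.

share on y = 0.181

MRS = 5·(y−4)/(x−20). Tangency with P_x/P_y gives y−4 = (1/5)·(P_x/P_y)·(x−20).
Substituting into the budget: x* = 20 + 5/6·(M − 20·P_x − 4·P_y)/P_x, and y* = 4 + 1/6·(…)/P_y.
Discretionary income = 232 − 20·2 − 4·3 = 180; x* = 20 + 5/6·180/2 = 95; y* = 4 + 1/6·180/3 = 14.
Expenditure on y: 3·14 = 42; share = 0.181.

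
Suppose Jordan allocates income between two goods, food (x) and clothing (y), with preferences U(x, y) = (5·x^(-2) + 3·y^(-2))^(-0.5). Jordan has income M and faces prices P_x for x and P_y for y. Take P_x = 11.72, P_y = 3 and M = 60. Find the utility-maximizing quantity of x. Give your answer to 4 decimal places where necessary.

With the ratio pinned down, the budget gives x* = M/(P_x + P_y·(y/x)) and y* = (y/x)·x*.
Numerically y/x = 1.32837, so x* = 60/(11.72 + 3·1.32837) = 3.8204.

x* = 3.8204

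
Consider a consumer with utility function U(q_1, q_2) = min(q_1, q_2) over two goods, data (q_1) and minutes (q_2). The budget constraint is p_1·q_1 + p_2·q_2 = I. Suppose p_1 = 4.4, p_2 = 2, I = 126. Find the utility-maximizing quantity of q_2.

Leontief preferences: the optimum is at the kink where q_1/1 = q_2/1, i.e. q_2 = q_1.
Budget: p_1·q_1 + p_2·q_1 = I, so (p_1 + p_2)·q_1 = I.
Demand: q_1*(p_1,p_2,I) = I/(p_1 + p_2), q_2* = I/(p_1 + p_2).
Here 4.4 + 2 = 6.4, giving q_2* = 19.6875.

q_2* = 19.6875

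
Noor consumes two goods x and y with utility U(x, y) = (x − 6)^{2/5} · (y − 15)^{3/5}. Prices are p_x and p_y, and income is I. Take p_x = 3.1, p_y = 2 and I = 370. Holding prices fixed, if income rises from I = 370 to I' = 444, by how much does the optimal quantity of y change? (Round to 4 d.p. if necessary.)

Δy* = 22.2

Let x' = x−6, y' = y−15. MRS = (2/3)·y'/x' = p_x/p_y.
Substituting into the budget: x* = 6 + 0.4·(I − 6·p_x − 15·p_y)/p_x, and y* = 15 + 0.6·(…)/p_y.
Discretionary income = 370 − 6·3.1 − 15·2 = 321.4; y* = 15 + 0.6·321.4/2 = 111.42.
At I' = 444: y* = 133.62. Change: 133.62 − 111.42 = 22.2.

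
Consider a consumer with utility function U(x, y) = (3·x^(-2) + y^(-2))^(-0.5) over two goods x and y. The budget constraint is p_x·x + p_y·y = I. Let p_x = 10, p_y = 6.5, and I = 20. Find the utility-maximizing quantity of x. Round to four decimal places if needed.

x* = 1.3155

Numerically y/x = 0.800427, so x* = 20/(10 + 6.5·0.800427) = 1.3155.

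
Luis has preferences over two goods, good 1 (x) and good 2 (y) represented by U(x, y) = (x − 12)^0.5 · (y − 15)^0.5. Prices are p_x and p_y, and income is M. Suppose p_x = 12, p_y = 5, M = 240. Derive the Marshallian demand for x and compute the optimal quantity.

x* = 12.875

This is Cobb-Douglas in (x−12, y−15): tangency gives 0.5·p_y·(y−15) = 0.5·p_x·(x−12).
Substituting into the budget: x* = 12 + 0.5·(M − 12·p_x − 15·p_y)/p_x, and y* = 15 + 0.5·(…)/p_y.
Discretionary income = 240 − 12·12 − 15·5 = 21; x* = 12 + 0.5·21/12 = 12.875.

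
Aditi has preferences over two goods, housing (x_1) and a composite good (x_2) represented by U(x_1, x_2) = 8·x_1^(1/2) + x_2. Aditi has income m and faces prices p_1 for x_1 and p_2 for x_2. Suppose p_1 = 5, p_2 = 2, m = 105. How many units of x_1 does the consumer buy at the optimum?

x_1* = 2.56

Set MRS = p_1/p_2: 4·x_1^(−1/2) = p_1/p_2.
Solve: √x_1 = 4·p_2/p_1, so x_1*(p_1,p_2) = (4·p_2/p_1)², and x_2* = (m − p_1·x_1*)/p_2.
Plugging in: x_1* = (4·2/5)² = 2.56.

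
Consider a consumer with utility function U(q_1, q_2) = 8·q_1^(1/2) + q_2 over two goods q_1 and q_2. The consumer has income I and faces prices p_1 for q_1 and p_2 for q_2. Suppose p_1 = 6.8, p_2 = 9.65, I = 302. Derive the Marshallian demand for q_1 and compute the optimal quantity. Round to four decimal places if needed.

q_1* = 32.2223

Thus q_1* = (4·p_2/p_1)² — independent of I — with the rest of income spent on q_2.
Plugging in: q_1* = (4·9.65/6.8)² = 32.2223.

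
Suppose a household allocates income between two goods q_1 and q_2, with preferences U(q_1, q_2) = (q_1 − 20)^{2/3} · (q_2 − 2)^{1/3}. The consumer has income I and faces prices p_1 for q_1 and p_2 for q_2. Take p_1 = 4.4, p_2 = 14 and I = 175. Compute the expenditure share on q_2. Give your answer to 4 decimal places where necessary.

share on q_2 = 0.2724

MRS = 2·(q_2−2)/(q_1−20). Tangency with p_1/p_2 gives q_2−2 = (1/2)·(p_1/p_2)·(q_1−20).
Substituting into the budget: q_1* = 20 + 2/3·(I − 20·p_1 − 2·p_2)/p_1, and q_2* = 2 + 1/3·(…)/p_2.
Discretionary income = 175 − 20·4.4 − 2·14 = 59; q_1* = 20 + 2/3·59/4.4 = 28.9394; q_2* = 2 + 1/3·59/14 = 3.4048.
Expenditure on q_2: 14·3.4048 = 47.6667; share = 0.2724.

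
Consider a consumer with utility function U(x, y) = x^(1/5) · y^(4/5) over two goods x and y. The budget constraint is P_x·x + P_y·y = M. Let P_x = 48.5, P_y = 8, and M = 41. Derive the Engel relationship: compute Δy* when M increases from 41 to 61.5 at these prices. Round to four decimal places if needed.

Δy* = 2.05

MU_x/MU_y = (0.2·y)/(0.8·x); tangency sets this equal to P_x/P_y.
So 0.2·P_y·y = 0.8·P_x·x; combined with the budget, a share 0.2 of income goes to x.
Demand: x*(P_x,P_y,M) = 0.2·M/P_x and y* = 0.8·M/P_y.
At P_x=48.5, P_y=8, M=41: y* = 0.8·41/8 = 4.1.
At M' = 61.5: y* = 6.15. Change: 6.15 − 4.1 = 2.05.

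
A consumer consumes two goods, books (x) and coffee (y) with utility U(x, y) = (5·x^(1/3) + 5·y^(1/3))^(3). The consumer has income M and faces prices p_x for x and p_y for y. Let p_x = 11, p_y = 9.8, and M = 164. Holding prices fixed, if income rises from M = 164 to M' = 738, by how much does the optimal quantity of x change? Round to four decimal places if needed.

MRS = MU_x/MU_y = (y/x)^(2/3). Set equal to p_x/p_y.
Solve for the ratio: y/x = [p_x/p_y]^(1.5).
Substitute y = (y/x)·x into the budget: x* = M/(p_x + p_y·(y/x)).
Numerically y/x = 1.189186, so x* = 164/(11 + 9.8·1.189186) = 7.2393.
At M' = 738: x* = 32.577. Change: 32.577 − 7.2393 = 25.3377.

Δx* = 25.3377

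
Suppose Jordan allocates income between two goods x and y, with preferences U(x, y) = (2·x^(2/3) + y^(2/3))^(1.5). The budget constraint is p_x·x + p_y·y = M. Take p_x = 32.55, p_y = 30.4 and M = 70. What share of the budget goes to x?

share on x = 0.8747

MU_x ∝ 2·x^(-1/3), MU_y ∝ y^(-1/3), so MRS = 2·(y/x)^(1/3) = p_x/p_y.
Hence y/x = ((1/2)·p_x/p_y)^(1/(1/3)), i.e. raised to the 3 power.
With the ratio pinned down, the budget gives x* = M/(p_x + p_y·(y/x)) and y* = (y/x)·x*.
Numerically y/x = 0.153441, so x* = 70/(32.55 + 30.4·0.153441) = 1.881 and y* = 0.153441·1.881 = 0.2886.
Expenditure on x: 32.55·1.881 = 61.2259; share = 0.8747.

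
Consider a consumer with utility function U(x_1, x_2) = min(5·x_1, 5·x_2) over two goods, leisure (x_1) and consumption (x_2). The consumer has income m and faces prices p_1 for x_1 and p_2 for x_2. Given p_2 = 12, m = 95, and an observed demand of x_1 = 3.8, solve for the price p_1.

With perfect complements, no substitution: consume in ratio x_1:x_2 = 5:5.
Budget: p_1·x_1 + p_2·x_1 = m, so (5·p_1 + 5·p_2)·x_1 = 5·m.
Demand: x_1*(p_1,p_2,m) = 5·m/(5·p_1 + 5·p_2), x_2* = 5·m/(5·p_1 + 5·p_2).
Set x_1* = 3.8 in the demand function and solve for p_1: p_1 = 13.

p_1 = 13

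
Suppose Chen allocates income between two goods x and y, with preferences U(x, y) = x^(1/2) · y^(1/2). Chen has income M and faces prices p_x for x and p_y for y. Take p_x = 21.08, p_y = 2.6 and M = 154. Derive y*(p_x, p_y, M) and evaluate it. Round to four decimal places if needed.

The MRS is y/x. Set MRS = p_x/p_y.
So 0.5·p_y·y = 0.5·p_x·x; combined with the budget, a share 0.5 of income goes to x.
Demand: x*(p_x,p_y,M) = 0.5·M/p_x and y* = 0.5·M/p_y.
At p_x=21.08, p_y=2.6, M=154: y* = 0.5·154/2.6 = 29.6154.

y* = 29.6154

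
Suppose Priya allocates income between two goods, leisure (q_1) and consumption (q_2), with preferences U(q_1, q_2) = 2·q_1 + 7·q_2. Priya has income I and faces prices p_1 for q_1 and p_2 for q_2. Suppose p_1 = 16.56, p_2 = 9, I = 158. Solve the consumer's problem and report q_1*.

q_2 gives more utility per dollar, so spend all income on q_2: q_2* = I/p_2, q_1* = 0.
Numerically: q_1* = 0, q_2* = 17.5556.

q_1* = 0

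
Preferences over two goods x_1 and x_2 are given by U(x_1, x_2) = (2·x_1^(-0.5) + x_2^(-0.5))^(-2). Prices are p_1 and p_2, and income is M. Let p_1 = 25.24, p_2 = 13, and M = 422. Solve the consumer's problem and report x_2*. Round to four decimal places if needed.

x_2* = 10.892

From the CES first-order condition, 2·(x_2/x_1)^(1.5) = p_1/p_2.
Solve for the ratio: x_2/x_1 = [(1/2)·p_1/p_2]^(2/3).
Substitute x_2 = (x_2/x_1)·x_1 into the budget: x_1* = M/(p_1 + p_2·(x_2/x_1)).
Numerically x_2/x_1 = 0.980417, so x_1* = 422/(25.24 + 13·0.980417) = 11.1095 and x_2* = 0.980417·11.1095 = 10.892.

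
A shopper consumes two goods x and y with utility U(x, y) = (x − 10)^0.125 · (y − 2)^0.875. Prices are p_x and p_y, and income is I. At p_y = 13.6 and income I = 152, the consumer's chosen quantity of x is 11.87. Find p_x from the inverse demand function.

p_x = 5

MRS = (1/7)·(y−2)/(x−10). Tangency with p_x/p_y gives y−2 = 7·(p_x/p_y)·(x−10).
Substituting into the budget: x* = 10 + 0.125·(I − 10·p_x − 2·p_y)/p_x, and y* = 2 + 0.875·(…)/p_y.
Set x* = 11.87 in the demand function and solve for p_x: p_x = 5.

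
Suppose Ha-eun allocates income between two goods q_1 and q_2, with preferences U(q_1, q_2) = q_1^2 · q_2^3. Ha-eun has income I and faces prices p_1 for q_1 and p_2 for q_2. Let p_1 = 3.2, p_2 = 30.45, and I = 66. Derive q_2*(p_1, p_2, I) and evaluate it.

MU_q_1/MU_q_2 = (2·q_2)/(3·q_1); tangency sets this equal to p_1/p_2.
So 2·p_2·q_2 = 3·p_1·q_1; combined with the budget, a share 0.4 of income goes to q_1.
Demand: q_1*(p_1,p_2,I) = 0.4·I/p_1 and q_2* = 0.6·I/p_2.
At p_1=3.2, p_2=30.45, I=66: q_2* = 0.6·66/30.45 = 1.3005.

q_2* = 1.3005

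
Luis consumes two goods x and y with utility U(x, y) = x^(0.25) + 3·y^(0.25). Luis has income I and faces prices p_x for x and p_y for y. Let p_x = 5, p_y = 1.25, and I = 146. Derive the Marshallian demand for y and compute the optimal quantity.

y* = 101.9556

From the CES first-order condition, (1/3)·(y/x)^(0.75) = p_x/p_y.
Solve for the ratio: y/x = [3·p_x/p_y]^(4/3).
Substitute y = (y/x)·x into the budget: x* = I/(p_x + p_y·(y/x)).
Numerically y/x = 27.473142, so x* = 146/(5 + 1.25·27.473142) = 3.7111 and y* = 27.473142·3.7111 = 101.9556.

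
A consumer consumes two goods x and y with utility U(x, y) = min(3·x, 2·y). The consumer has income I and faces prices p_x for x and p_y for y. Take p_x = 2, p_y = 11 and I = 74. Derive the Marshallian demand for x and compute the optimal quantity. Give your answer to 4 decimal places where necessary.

Leontief preferences: the optimum is at the kink where x/2 = y/3, i.e. y = (3/2)·x.
Budget: p_x·x + p_y·(3/2)·x = I, so (2·p_x + 3·p_y)·x = 2·I.
Demand: x*(p_x,p_y,I) = 2·I/(2·p_x + 3·p_y), y* = 3·I/(2·p_x + 3·p_y).
Here 2·2 + 3·11 = 37, giving x* = 4.

x* = 4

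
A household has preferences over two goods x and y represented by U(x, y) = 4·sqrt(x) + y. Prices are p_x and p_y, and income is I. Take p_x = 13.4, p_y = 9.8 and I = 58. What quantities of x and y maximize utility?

Thus x* = (2·p_y/p_x)² — independent of I — with the rest of income spent on y.
Plugging in: x* = (2·9.8/13.4)² = 2.1395, y* = 2.993.

x* = 2.1395, y* = 2.993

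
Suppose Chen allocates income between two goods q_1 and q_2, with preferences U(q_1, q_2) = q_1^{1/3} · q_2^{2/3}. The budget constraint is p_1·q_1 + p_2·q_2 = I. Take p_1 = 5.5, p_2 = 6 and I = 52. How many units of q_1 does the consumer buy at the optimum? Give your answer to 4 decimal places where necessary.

q_1* = 3.1515

MU_q_1/MU_q_2 = (1/3·q_2)/(2/3·q_1); tangency sets this equal to p_1/p_2.
So 1/3·p_2·q_2 = 2/3·p_1·q_1; combined with the budget, a share 1/3 of income goes to q_1.
Demand: q_1*(p_1,p_2,I) = 1/3·I/p_1 and q_2* = 2/3·I/p_2.
At p_1=5.5, p_2=6, I=52: q_1* = 1/3·52/5.5 = 3.1515.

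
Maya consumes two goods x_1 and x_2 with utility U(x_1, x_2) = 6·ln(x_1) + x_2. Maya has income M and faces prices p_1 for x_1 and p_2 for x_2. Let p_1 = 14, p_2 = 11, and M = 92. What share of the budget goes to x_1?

Set MRS = p_1/p_2: (6/x_1)/1 = p_1/p_2.
So x_1*(p_1,p_2) = 6·p_2/p_1, independent of income; and x_2* = (M − 6·p_2)/p_2.
At the given prices: x_1* = 6·11/14 = 4.7143, and x_2* = 2.3636.
Expenditure on x_1: 14·4.7143 = 66; share = 0.7174.

share on x_1 = 0.7174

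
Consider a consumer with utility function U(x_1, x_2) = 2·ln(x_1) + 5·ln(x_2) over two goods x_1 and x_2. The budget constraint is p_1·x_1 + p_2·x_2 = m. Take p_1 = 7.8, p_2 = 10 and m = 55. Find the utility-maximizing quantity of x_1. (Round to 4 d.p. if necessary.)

MU_x_1/MU_x_2 = (2·x_2)/(5·x_1); tangency sets this equal to p_1/p_2.
So 2·p_2·x_2 = 5·p_1·x_1; combined with the budget, a share 2/7 of income goes to x_1.
Demand: x_1*(p_1,p_2,m) = 2/7·m/p_1 and x_2* = 5/7·m/p_2.
At p_1=7.8, p_2=10, m=55: x_1* = 2/7·55/7.8 = 2.0147.

x_1* = 2.0147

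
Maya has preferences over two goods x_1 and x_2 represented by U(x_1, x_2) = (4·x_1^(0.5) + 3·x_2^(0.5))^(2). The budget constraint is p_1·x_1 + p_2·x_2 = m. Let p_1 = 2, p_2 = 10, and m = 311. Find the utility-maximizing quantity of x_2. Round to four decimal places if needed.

MU_x_1 ∝ 4·x_1^(-0.5), MU_x_2 ∝ 3·x_2^(-0.5), so MRS = (4/3)·(x_2/x_1)^(0.5) = p_1/p_2.
Hence x_2/x_1 = ((3/4)·p_1/p_2)^(1/(0.5)), i.e. raised to the 2 power.
Substitute x_2 = (x_2/x_1)·x_1 into the budget: x_1* = m/(p_1 + p_2·(x_2/x_1)).
Numerically x_2/x_1 = 0.0225, so x_1* = 311/(2 + 10·0.0225) = 139.7753 and x_2* = 0.0225·139.7753 = 3.1449.

x_2* = 3.1449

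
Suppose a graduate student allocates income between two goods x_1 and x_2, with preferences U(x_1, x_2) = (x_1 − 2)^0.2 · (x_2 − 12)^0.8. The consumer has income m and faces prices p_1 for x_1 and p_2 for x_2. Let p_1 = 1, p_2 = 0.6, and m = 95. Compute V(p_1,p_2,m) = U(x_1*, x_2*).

Let x_1' = x_1−2, x_2' = x_2−12. MRS = (1/4)·x_2'/x_1' = p_1/p_2.
Substituting into the budget: x_1* = 2 + 0.2·(m − 2·p_1 − 12·p_2)/p_1, and x_2* = 12 + 0.8·(…)/p_2.
Discretionary income = 95 − 2·1 − 12·0.6 = 85.8; x_1* = 2 + 0.2·85.8/1 = 19.16; x_2* = 12 + 0.8·85.8/0.6 = 126.4.
Utility at the optimum: U(19.16, 126.4) = 78.2788.

V = 78.2788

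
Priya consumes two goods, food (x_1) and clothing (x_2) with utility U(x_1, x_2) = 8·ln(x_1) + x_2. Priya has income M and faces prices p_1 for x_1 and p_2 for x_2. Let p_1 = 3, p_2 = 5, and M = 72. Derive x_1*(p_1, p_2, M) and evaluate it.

x_1* = 13.3333

So x_1*(p_1,p_2) = 8·p_2/p_1, independent of income; and x_2* = (M − 8·p_2)/p_2.
At the given prices: x_1* = 8·5/3 = 13.3333.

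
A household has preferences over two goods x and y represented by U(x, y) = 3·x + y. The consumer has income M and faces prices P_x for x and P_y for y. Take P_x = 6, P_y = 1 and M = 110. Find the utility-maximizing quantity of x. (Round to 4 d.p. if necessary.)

Linear utility — the consumer picks whichever good has higher MU/price: 3/6 = 0.5 vs 1/1 = 1.
y gives more utility per dollar, so spend all income on y: y* = M/P_y, x* = 0.
Numerically: x* = 0, y* = 110.

x* = 0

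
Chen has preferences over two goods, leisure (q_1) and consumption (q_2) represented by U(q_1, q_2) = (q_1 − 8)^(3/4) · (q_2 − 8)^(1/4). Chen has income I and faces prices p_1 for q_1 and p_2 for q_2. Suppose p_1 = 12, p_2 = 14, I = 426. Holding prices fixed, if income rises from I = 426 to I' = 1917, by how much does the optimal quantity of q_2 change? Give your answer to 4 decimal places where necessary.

MRS = 3·(q_2−8)/(q_1−8). Tangency with p_1/p_2 gives q_2−8 = (1/3)·(p_1/p_2)·(q_1−8).
Substituting into the budget: q_1* = 8 + 0.75·(I − 8·p_1 − 8·p_2)/p_1, and q_2* = 8 + 0.25·(…)/p_2.
Discretionary income = 426 − 8·12 − 8·14 = 218; q_2* = 8 + 0.25·218/14 = 11.8929.
At I' = 1917: q_2* = 38.5179. Change: 38.5179 − 11.8929 = 26.625.

Δq_2* = 26.625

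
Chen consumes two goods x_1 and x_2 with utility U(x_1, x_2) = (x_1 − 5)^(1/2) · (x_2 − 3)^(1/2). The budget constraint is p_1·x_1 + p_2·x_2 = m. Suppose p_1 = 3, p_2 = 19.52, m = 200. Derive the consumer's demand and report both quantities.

MRS = (x_2−3)/(x_1−5). Tangency with p_1/p_2 gives x_2−3 = (p_1/p_2)·(x_1−5).
Substituting into the budget: x_1* = 5 + 0.5·(m − 5·p_1 − 3·p_2)/p_1, and x_2* = 3 + 0.5·(…)/p_2.
Discretionary income = 200 − 5·3 − 3·19.52 = 126.44; x_1* = 5 + 0.5·126.44/3 = 26.0733; x_2* = 3 + 0.5·126.44/19.52 = 6.2387.

x_1* = 26.0733, x_2* = 6.2387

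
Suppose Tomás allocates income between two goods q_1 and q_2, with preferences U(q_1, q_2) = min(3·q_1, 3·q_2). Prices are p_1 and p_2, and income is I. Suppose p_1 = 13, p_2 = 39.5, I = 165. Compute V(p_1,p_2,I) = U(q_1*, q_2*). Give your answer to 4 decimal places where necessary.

Demand: q_1*(p_1,p_2,I) = 3·I/(3·p_1 + 3·p_2), q_2* = 3·I/(3·p_1 + 3·p_2).
Here 3·13 + 3·39.5 = 157.5, giving q_1* = 3.1429 and q_2* = 3.1429.
Utility at the optimum: U(3.1429, 3.1429) = 9.4286.

V = 9.4286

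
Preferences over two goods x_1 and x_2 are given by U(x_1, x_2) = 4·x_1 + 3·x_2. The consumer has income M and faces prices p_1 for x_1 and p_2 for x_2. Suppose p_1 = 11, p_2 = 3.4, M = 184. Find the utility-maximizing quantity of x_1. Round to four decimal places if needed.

x_1* = 0

x_2 gives more utility per dollar, so spend all income on x_2: x_2* = M/p_2, x_1* = 0.
Numerically: x_1* = 0, x_2* = 54.1176.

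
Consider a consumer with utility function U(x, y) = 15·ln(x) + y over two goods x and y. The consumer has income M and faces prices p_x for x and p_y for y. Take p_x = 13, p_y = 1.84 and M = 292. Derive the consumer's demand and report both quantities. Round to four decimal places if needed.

x* = 2.1231, y* = 143.6957

MU_x = 15/x, MU_y = 1. Tangency: 15/x = p_x/p_y.
So x*(p_x,p_y) = 15·p_y/p_x, independent of income; and y* = (M − 15·p_y)/p_y.
At the given prices: x* = 15·1.84/13 = 2.1231, and y* = 143.6957.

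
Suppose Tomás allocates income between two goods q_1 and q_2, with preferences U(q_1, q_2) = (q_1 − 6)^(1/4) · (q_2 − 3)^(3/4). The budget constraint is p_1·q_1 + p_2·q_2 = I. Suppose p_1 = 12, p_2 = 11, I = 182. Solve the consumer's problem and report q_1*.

Let q_1' = q_1−6, q_2' = q_2−3. MRS = (1/3)·q_2'/q_1' = p_1/p_2.
Substituting into the budget: q_1* = 6 + 0.25·(I − 6·p_1 − 3·p_2)/p_1, and q_2* = 3 + 0.75·(…)/p_2.
Discretionary income = 182 − 6·12 − 3·11 = 77; q_1* = 6 + 0.25·77/12 = 7.6042.

q_1* = 7.6042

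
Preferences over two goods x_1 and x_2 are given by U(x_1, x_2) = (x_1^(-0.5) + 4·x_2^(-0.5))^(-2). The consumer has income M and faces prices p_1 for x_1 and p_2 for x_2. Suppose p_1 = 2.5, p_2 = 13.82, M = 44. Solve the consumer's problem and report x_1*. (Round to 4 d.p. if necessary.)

MU_x_1 ∝ x_1^(-1.5), MU_x_2 ∝ 4·x_2^(-1.5), so MRS = (1/4)·(x_2/x_1)^(1.5) = p_1/p_2.
Hence x_2/x_1 = (4·p_1/p_2)^(1/(1.5)), i.e. raised to the 2/3 power.
With the ratio pinned down, the budget gives x_1* = M/(p_1 + p_2·(x_2/x_1)) and x_2* = (x_2/x_1)·x_1*.
Numerically x_2/x_1 = 0.805987, so x_1* = 44/(2.5 + 13.82·0.805987) = 3.2261.

x_1* = 3.2261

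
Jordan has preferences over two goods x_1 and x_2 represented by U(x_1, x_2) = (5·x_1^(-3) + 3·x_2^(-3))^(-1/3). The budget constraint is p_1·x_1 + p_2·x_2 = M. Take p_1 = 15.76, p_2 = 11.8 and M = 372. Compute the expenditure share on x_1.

MU_x_1 ∝ 5·x_1^(-4), MU_x_2 ∝ 3·x_2^(-4), so MRS = (5/3)·(x_2/x_1)^(4) = p_1/p_2.
Solve for the ratio: x_2/x_1 = [(3/5)·p_1/p_2]^(0.25).
Substitute x_2 = (x_2/x_1)·x_1 into the budget: x_1* = M/(p_1 + p_2·(x_2/x_1)).
Numerically x_2/x_1 = 0.946142, so x_1* = 372/(15.76 + 11.8·0.946142) = 13.8164 and x_2* = 0.946142·13.8164 = 13.0723.
Expenditure on x_1: 15.76·13.8164 = 217.7469; share = 0.5853.

share on x_1 = 0.5853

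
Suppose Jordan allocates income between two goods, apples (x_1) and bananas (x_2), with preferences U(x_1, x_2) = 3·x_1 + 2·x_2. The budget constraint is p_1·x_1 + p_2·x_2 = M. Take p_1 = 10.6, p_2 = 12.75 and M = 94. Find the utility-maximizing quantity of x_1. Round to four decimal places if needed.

x_1 gives more utility per dollar, so spend all income on x_1: x_1* = M/p_1, x_2* = 0.
Numerically: x_1* = 8.8679, x_2* = 0.

x_1* = 8.8679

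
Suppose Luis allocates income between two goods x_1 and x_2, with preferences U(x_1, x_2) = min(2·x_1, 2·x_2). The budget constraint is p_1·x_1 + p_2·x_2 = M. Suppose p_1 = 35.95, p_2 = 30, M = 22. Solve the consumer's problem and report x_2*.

x_2* = 0.3336

Leontief preferences: the optimum is at the kink where x_1/2 = x_2/2, i.e. x_2 = x_1.
Budget: p_1·x_1 + p_2·x_1 = M, so (2·p_1 + 2·p_2)·x_1 = 2·M.
Demand: x_1*(p_1,p_2,M) = 2·M/(2·p_1 + 2·p_2), x_2* = 2·M/(2·p_1 + 2·p_2).
Here 2·35.95 + 2·30 = 131.9, giving x_2* = 0.3336.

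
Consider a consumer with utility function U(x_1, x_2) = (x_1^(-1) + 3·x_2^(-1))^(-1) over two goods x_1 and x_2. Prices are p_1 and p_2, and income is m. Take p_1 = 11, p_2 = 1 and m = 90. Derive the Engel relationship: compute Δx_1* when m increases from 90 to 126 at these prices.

Numerically x_2/x_1 = 5.744563, so x_1* = 90/(11 + 1·5.744563) = 5.3749.
At m' = 126: x_1* = 7.5248. Change: 7.5248 − 5.3749 = 2.15.

Δx_1* = 2.15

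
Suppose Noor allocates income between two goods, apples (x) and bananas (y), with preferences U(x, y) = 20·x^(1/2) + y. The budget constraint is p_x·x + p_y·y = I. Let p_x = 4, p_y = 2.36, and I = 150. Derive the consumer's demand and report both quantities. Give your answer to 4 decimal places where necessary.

x* = 34.81, y* = 4.5593

Solve: √x = 10·p_y/p_x, so x*(p_x,p_y) = (10·p_y/p_x)², and y* = (I − p_x·x*)/p_y.
Plugging in: x* = (10·2.36/4)² = 34.81, y* = 4.5593.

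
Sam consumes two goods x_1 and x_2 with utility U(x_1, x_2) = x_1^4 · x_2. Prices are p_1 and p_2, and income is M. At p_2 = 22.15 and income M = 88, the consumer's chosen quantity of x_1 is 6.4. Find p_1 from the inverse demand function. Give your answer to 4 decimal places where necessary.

Tangency: MRS = 4·x_2/x_1 = p_1/p_2.
Rearranging, p_2·x_2 = (1/4)·p_1·x_1. Substituting into the budget gives p_1·x_1·(1 + (1/4)) = M.
Demand: x_1*(p_1,p_2,M) = 0.8·M/p_1 and x_2* = 0.2·M/p_2.
Set x_1* = 6.4 in the demand function and solve for p_1: p_1 = 11.

p_1 = 11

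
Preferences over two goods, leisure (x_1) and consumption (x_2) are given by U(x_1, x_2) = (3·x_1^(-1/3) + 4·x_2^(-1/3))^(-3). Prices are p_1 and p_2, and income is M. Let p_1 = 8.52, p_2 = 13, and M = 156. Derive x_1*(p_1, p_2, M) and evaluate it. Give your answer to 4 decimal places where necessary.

From the CES first-order condition, (3/4)·(x_2/x_1)^(4/3) = p_1/p_2.
Solve for the ratio: x_2/x_1 = [(4/3)·p_1/p_2]^(0.75).
With the ratio pinned down, the budget gives x_1* = M/(p_1 + p_2·(x_2/x_1)) and x_2* = (x_2/x_1)·x_1*.
Numerically x_2/x_1 = 0.903808, so x_1* = 156/(8.52 + 13·0.903808) = 7.6963.

x_1* = 7.6963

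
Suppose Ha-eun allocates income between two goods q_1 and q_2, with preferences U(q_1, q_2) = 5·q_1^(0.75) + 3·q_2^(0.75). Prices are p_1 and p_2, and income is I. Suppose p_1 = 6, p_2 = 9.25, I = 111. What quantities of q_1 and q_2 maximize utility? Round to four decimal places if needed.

MU_q_1 ∝ 5·q_1^(-0.25), MU_q_2 ∝ 3·q_2^(-0.25), so MRS = (5/3)·(q_2/q_1)^(0.25) = p_1/p_2.
Hence q_2/q_1 = ((3/5)·p_1/p_2)^(1/(0.25)), i.e. raised to the 4 power.
Substitute q_2 = (q_2/q_1)·q_1 into the budget: q_1* = I/(p_1 + p_2·(q_2/q_1)).
Numerically q_2/q_1 = 0.022943, so q_1* = 111/(6 + 9.25·0.022943) = 17.868 and q_2* = 0.022943·17.868 = 0.4099.

q_1* = 17.868, q_2* = 0.4099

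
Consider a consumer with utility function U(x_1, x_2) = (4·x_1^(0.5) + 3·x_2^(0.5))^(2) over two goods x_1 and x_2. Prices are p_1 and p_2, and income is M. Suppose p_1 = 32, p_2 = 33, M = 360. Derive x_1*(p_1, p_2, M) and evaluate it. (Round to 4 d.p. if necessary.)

MU_x_1 ∝ 4·x_1^(-0.5), MU_x_2 ∝ 3·x_2^(-0.5), so MRS = (4/3)·(x_2/x_1)^(0.5) = p_1/p_2.
Hence x_2/x_1 = ((3/4)·p_1/p_2)^(1/(0.5)), i.e. raised to the 2 power.
Substitute x_2 = (x_2/x_1)·x_1 into the budget: x_1* = M/(p_1 + p_2·(x_2/x_1)).
Numerically x_2/x_1 = 0.528926, so x_1* = 360/(32 + 33·0.528926) = 7.2794.

x_1* = 7.2794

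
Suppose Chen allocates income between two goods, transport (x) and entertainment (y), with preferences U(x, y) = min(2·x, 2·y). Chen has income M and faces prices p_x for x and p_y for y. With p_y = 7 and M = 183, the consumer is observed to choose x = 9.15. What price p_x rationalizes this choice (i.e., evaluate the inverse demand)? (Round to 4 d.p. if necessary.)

p_x = 13

Leontief preferences: the optimum is at the kink where x/2 = y/2, i.e. y = x.
Budget: p_x·x + p_y·x = M, so (2·p_x + 2·p_y)·x = 2·M.
Demand: x*(p_x,p_y,M) = 2·M/(2·p_x + 2·p_y), y* = 2·M/(2·p_x + 2·p_y).
Set x* = 9.15 in the demand function and solve for p_x: p_x = 13.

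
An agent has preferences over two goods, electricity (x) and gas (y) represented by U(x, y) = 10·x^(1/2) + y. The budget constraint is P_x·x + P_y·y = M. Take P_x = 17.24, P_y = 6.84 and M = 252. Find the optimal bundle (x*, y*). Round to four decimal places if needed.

Utility is quasi-linear in y; the FOC for x is 5/√x = P_x/P_y.
Thus x* = (5·P_y/P_x)² — independent of M — with the rest of income spent on y.
Plugging in: x* = (5·6.84/17.24)² = 3.9353, y* = 26.9233.

x* = 3.9353, y* = 26.9233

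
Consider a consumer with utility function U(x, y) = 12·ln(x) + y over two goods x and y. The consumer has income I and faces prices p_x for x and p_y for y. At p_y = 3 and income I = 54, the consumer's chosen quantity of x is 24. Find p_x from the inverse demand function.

p_x = 1.5

Set MRS = p_x/p_y: (12/x)/1 = p_x/p_y.
So x*(p_x,p_y) = 12·p_y/p_x, independent of income; and y* = (I − 12·p_y)/p_y.
Set x* = 24 in the demand function and solve for p_x: p_x = 1.5.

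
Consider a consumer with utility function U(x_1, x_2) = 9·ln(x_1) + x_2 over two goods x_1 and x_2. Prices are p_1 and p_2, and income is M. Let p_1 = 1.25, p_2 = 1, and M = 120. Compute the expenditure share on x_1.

share on x_1 = 0.075

Set MRS = p_1/p_2: (9/x_1)/1 = p_1/p_2.
So x_1*(p_1,p_2) = 9·p_2/p_1, independent of income; and x_2* = (M − 9·p_2)/p_2.
At the given prices: x_1* = 9·1/1.25 = 7.2, and x_2* = 111.
Expenditure on x_1: 1.25·7.2 = 9; share = 0.075.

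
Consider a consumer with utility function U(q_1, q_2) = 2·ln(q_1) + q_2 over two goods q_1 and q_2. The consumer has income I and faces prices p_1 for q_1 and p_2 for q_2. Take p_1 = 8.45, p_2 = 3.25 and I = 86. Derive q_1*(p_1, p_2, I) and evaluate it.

MU_q_1 = 2/q_1, MU_q_2 = 1. Tangency: 2/q_1 = p_1/p_2.
So q_1*(p_1,p_2) = 2·p_2/p_1, independent of income; and q_2* = (I − 2·p_2)/p_2.
At the given prices: q_1* = 2·3.25/8.45 = 0.7692.

q_1* = 0.7692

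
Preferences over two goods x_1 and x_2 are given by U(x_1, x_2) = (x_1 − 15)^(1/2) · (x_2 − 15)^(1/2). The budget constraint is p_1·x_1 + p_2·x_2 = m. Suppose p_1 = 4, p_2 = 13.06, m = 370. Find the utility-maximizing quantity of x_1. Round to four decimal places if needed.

MRS = (x_2−15)/(x_1−15). Tangency with p_1/p_2 gives x_2−15 = (p_1/p_2)·(x_1−15).
Substituting into the budget: x_1* = 15 + 0.5·(m − 15·p_1 − 15·p_2)/p_1, and x_2* = 15 + 0.5·(…)/p_2.
Discretionary income = 370 − 15·4 − 15·13.06 = 114.1; x_1* = 15 + 0.5·114.1/4 = 29.2625.

x_1* = 29.2625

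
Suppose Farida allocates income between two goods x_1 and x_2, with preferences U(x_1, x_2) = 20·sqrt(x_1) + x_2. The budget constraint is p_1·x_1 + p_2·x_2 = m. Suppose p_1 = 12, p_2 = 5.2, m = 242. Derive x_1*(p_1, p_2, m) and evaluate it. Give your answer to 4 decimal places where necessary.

x_1* = 18.7778

Set MRS = p_1/p_2: 10·x_1^(−1/2) = p_1/p_2.
Solve: √x_1 = 10·p_2/p_1, so x_1*(p_1,p_2) = (10·p_2/p_1)², and x_2* = (m − p_1·x_1*)/p_2.
Plugging in: x_1* = (10·5.2/12)² = 18.7778.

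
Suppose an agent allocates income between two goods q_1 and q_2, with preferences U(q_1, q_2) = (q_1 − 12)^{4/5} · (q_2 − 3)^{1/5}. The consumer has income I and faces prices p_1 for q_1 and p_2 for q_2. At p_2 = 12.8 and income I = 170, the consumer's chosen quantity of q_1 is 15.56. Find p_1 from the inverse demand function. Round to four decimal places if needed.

MRS = 4·(q_2−3)/(q_1−12). Tangency with p_1/p_2 gives q_2−3 = (1/4)·(p_1/p_2)·(q_1−12).
After buying the subsistence bundle (12, 3), a share 0.8 of the remaining income goes to q_1: q_1* = 12 + 0.8·(I − 12p_1 − 3p_2)/p_1.
Set q_1* = 15.56 in the demand function and solve for p_1: p_1 = 8.

p_1 = 8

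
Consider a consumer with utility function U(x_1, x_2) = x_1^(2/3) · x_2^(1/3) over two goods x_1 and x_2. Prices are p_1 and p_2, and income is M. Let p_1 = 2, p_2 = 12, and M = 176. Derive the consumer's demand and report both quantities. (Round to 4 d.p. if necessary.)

At p_1=2, p_2=12, M=176: x_1* = 2/3·176/2 = 58.6667, x_2* = 4.8889.

x_1* = 58.6667, x_2* = 4.8889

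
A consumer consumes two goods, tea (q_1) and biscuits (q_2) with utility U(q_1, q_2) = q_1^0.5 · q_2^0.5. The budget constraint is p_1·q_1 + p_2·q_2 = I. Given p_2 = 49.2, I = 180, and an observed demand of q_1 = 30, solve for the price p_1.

The MRS is q_2/q_1. Set MRS = p_1/p_2.
So 0.5·p_2·q_2 = 0.5·p_1·q_1; combined with the budget, a share 0.5 of income goes to q_1.
Demand: q_1*(p_1,p_2,I) = 0.5·I/p_1 and q_2* = 0.5·I/p_2.
Set q_1* = 30 in the demand function and solve for p_1: p_1 = 3.

p_1 = 3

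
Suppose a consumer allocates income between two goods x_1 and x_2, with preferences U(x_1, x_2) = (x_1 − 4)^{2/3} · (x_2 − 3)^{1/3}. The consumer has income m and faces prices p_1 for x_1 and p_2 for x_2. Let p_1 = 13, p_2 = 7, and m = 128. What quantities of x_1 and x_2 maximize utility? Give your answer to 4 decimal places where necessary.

After buying the subsistence bundle (4, 3), a share 2/3 of the remaining income goes to x_1: x_1* = 4 + 2/3·(m − 4p_1 − 3p_2)/p_1.
Discretionary income = 128 − 4·13 − 3·7 = 55; x_1* = 4 + 2/3·55/13 = 6.8205; x_2* = 3 + 1/3·55/7 = 5.619.

x_1* = 6.8205, x_2* = 5.619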